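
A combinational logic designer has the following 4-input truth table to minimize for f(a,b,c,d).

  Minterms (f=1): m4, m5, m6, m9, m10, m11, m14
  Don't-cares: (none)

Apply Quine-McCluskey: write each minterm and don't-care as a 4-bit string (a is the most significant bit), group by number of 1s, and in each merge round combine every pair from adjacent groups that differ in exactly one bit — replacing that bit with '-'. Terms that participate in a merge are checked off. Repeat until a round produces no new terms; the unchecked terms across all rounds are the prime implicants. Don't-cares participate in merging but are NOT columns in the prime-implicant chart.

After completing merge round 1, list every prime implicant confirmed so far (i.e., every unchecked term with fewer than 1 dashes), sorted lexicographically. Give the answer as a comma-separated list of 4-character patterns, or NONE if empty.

[col 0] 0100*, 0101*, 0110*, 1001*, 1010*, 1011*, 1110*
[col 1] -110, 01-0, 010-, 1-10, 10-1, 101-
Prime implicants: -110, 01-0, 010-, 1-10, 10-1, 101-

NONE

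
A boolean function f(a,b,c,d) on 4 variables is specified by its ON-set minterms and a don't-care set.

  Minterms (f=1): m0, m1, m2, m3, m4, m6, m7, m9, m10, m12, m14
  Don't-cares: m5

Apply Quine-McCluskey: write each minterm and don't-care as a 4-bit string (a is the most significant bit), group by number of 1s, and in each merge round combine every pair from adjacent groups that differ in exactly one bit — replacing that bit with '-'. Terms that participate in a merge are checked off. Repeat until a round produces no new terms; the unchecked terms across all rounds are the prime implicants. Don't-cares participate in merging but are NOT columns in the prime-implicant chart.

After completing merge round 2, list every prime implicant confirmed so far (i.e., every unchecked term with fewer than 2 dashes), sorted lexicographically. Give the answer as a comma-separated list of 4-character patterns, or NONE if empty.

-001

[col 0] 0000*, 0001*, 0010*, 0011*, 0100*, 0101*, 0110*, 0111*, 1001*, 1010*, 1100*, 1110*
[col 1] -001, -010*, -100*, -110*, 0-00*, 0-01*, 0-10*, 0-11*, 00-0*, 00-1*, 000-*, 001-*, 01-0*, 01-1*, 010-*, 011-*, 1-10*, 11-0*
[col 2] --10, -1-0, 0--0*, 0--1*, 0-0-*, 0-1-*, 00--*, 01--*
[col 3] 0---
Prime implicants: --10, -001, -1-0, 0---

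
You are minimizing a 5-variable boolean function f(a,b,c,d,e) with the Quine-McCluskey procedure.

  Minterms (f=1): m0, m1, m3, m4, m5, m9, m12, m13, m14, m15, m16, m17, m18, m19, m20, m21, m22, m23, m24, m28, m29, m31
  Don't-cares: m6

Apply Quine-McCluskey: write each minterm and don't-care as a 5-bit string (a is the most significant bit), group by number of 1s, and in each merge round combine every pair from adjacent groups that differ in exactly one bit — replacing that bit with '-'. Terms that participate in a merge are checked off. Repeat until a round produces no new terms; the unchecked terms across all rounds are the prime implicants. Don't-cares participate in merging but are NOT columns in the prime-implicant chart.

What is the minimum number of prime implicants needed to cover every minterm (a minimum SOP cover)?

[col 0] 00000*, 00001*, 00011*, 00100*, 00101*, 00110*, 01001*, 01100*, 01101*, 01110*, 01111*, 10000*, 10001*, 10010*, 10011*, 10100*, 10101*, 10110*, 10111*, 11000*, 11100*, 11101*, 11111*
[col 1] -0000*, -0001*, -0011*, -0100*, -0101*, -0110*, -1100*, -1101*, -1111*, 0-001*, 0-100*, 0-101*, 0-110*, 00-00*, 00-01*, 000-1*, 0000-*, 001-0*, 0010-*, 01-01*, 011-0*, 011-1*, 0110-*, 0111-*, 1-000*, 1-100*, 1-101*, 1-111*, 10-00*, 10-01*, 10-10*, 10-11*, 100-0*, 100-1*, 1000-*, 1001-*, 101-0*, 101-1*, 1010-*, 1011-*, 11-00*, 111-1*, 1110-*
[col 2] --100*, --101*, -0-00*, -0-01*, -00-1, -000-*, -01-0, -010-*, -11-1, -110-*, 0--01, 0-1-0, 0-10-*, 00-0-*, 011--, 1--00, 1-1-1, 1-10-*, 10--0*, 10--1*, 10-0-*, 10-1-*, 100--*, 101--*
[col 3] --10-, -0-0-, 10---
Prime implicants: --10-, -0-0-, -00-1, -01-0, -11-1, 0--01, 0-1-0, 011--, 1--00, 1-1-1, 10---
PI chart (minterm → PIs covering it):
  0 | -0-0-  (sole → essential)
  1 | -0-0-,-00-1,0--01
  3 | -00-1  (sole → essential)
  4 | --10-,-0-0-,-01-0,0-1-0
  5 | --10-,-0-0-,0--01
  9 | 0--01  (sole → essential)
  12 | --10-,0-1-0,011--
  13 | --10-,-11-1,0--01,011--
  14 | 0-1-0,011--
  15 | -11-1,011--
  16 | -0-0-,1--00,10---
  17 | -0-0-,-00-1,10---
  18 | 10---  (sole → essential)
  19 | -00-1,10---
  20 | --10-,-0-0-,-01-0,1--00,10---
  21 | --10-,-0-0-,1-1-1,10---
  22 | -01-0,10---
  23 | 1-1-1,10---
  24 | 1--00  (sole → essential)
  28 | --10-,1--00
  29 | --10-,-11-1,1-1-1
  31 | -11-1,1-1-1
Essential prime implicants: -0-0-, -00-1, 0--01, 1--00, 10---
Petrick residual → -11-1, 0-1-0
Minimum SOP uses 7 PIs: b'd' + b'c'e + bce + a'd'e + a'ce' + ad'e' + ab'

7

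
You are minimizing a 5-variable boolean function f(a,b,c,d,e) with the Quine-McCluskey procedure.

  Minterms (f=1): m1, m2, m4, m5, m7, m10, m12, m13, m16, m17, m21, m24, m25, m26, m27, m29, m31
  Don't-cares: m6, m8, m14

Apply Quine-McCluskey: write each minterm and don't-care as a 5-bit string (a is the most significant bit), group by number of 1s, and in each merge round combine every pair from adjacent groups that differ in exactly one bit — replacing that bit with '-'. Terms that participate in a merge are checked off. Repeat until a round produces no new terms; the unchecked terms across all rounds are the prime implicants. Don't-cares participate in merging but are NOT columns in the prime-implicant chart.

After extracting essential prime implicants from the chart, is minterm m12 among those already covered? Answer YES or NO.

NO

Round 0: 00001✓ 00010✓ 00100✓ 00101✓ 00110✓ 00111✓ 01000✓ 01010✓ 01100✓ 01101✓ 01110✓ 10000✓ 10001✓ 10101✓ 11000✓ 11001✓ 11010✓ 11011✓ 11101✓ 11111✓
Round 1: -0001✓ -0101✓ -1000✓ -1010✓ -1101✓ 0-010✓ 0-100✓ 0-101✓ 0-110✓ 00-01✓ 00-10✓ 001-0✓ 001-1✓ 0010-✓ 0011-✓ 01-00✓ 01-10✓ 010-0✓ 011-0✓ 0110-✓ 1-000✓ 1-001✓ 1-101✓ 10-01✓ 1000-✓ 11-01✓ 11-11✓ 110-0✓ 110-1✓ 1100-✓ 1101-✓ 111-1✓
Round 2: --101 -0-01 -10-0 0--10 0-1-0 0-10- 001-- 01--0 1--01 1-00- 11--1 110--
PIs = {--101, -0-01, -10-0, 0--10, 0-1-0, 0-10-, 001--, 01--0, 1--01, 1-00-, 11--1, 110--}
Coverage chart:
  m1: -0-01 ←essential
  m2: 0--10 ←essential
  m4: 0-1-0,0-10-,001--
  m5: --101,-0-01,0-10-,001--
  m7: 001-- ←essential
  m10: -10-0,0--10,01--0
  m12: 0-1-0,0-10-,01--0
  m13: --101,0-10-
  m16: 1-00- ←essential
  m17: -0-01,1--01,1-00-
  m21: --101,-0-01,1--01
  m24: -10-0,1-00-,110--
  m25: 1--01,1-00-,11--1,110--
  m26: -10-0,110--
  m27: 11--1,110--
  m29: --101,1--01,11--1
  m31: 11--1 ←essential
Essential: -0-01, 0--10, 001--, 1-00-, 11--1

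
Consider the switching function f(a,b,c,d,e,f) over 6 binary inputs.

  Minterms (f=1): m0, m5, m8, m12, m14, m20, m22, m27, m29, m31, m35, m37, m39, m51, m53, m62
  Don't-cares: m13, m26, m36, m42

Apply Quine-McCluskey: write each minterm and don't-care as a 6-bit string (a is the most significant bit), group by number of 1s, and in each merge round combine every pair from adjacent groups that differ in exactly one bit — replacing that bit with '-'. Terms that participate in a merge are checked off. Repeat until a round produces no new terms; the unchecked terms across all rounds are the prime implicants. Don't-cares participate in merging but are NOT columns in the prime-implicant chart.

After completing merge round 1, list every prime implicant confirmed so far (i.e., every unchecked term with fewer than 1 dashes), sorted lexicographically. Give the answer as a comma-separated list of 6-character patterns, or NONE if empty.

Round 0: 000000✓ 000101✓ 001000✓ 001100✓ 001101✓ 001110✓ 010100✓ 010110✓ 011010✓ 011011✓ 011101✓ 011111✓ 100011✓ 100100✓ 100101✓ 100111✓ 101010 110011✓ 110101✓ 111110
Round 1: -00101 0-1101 00-000 00-101 001-00 0011-0 00110- 0101-0 011-11 01101- 0111-1 1-0011 1-0101 100-11 1001-1 10010-
PIs = {-00101, 0-1101, 00-000, 00-101, 001-00, 0011-0, 00110-, 0101-0, 011-11, 01101-, 0111-1, 1-0011, 1-0101, 100-11, 1001-1, 10010-, 101010, 111110}

101010, 111110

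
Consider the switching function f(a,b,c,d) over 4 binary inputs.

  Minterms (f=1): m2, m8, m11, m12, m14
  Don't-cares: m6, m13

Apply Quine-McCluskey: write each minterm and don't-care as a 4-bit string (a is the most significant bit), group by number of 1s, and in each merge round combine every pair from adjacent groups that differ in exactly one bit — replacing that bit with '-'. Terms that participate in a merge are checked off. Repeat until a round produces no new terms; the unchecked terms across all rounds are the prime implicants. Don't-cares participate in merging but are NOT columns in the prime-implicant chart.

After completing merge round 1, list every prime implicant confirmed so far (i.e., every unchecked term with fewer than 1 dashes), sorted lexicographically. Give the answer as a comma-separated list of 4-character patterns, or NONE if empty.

size-2^0 implicants → 0010(✓)  0110(✓)  1000(✓)  1011  1100(✓)  1101(✓)  1110(✓)
size-2^1 implicants → -110  0-10  1-00  11-0  110-
Unchecked terms (primes): -110, 0-10, 1-00, 1011, 11-0, 110-

1011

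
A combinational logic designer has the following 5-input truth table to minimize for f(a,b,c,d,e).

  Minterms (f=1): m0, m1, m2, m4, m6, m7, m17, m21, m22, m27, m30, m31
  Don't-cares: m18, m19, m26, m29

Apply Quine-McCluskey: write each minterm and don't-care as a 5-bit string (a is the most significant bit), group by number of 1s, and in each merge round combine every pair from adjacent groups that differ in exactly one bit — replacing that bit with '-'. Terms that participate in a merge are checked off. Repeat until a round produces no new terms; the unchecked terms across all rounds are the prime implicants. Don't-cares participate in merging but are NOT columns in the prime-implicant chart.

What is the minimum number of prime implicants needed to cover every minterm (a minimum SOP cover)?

6

[col 0] 00000*, 00001*, 00010*, 00100*, 00110*, 00111*, 10001*, 10010*, 10011*, 10101*, 10110*, 11010*, 11011*, 11101*, 11110*, 11111*
[col 1] -0001, -0010*, -0110*, 00-00*, 00-10*, 000-0*, 0000-, 001-0*, 0011-, 1-010*, 1-011*, 1-101, 1-110*, 10-01, 10-10*, 100-1, 1001-*, 11-10*, 11-11*, 1101-*, 111-1, 1111-*
[col 2] -0-10, 00--0, 1--10, 1-01-, 11-1-
Prime implicants: -0-10, -0001, 00--0, 0000-, 0011-, 1--10, 1-01-, 1-101, 10-01, 100-1, 11-1-, 111-1
PI chart (minterm → PIs covering it):
  0 | 00--0,0000-
  1 | -0001,0000-
  2 | -0-10,00--0
  4 | 00--0  (sole → essential)
  6 | -0-10,00--0,0011-
  7 | 0011-  (sole → essential)
  17 | -0001,10-01,100-1
  21 | 1-101,10-01
  22 | -0-10,1--10
  27 | 1-01-,11-1-
  30 | 1--10,11-1-
  31 | 11-1-,111-1
Essential prime implicants: 00--0, 0011-
Petrick residual → -0-10, -0001, 1-101, 11-1-
Minimum SOP uses 6 PIs: b'de' + b'c'd'e + a'b'e' + a'b'cd + acd'e + abd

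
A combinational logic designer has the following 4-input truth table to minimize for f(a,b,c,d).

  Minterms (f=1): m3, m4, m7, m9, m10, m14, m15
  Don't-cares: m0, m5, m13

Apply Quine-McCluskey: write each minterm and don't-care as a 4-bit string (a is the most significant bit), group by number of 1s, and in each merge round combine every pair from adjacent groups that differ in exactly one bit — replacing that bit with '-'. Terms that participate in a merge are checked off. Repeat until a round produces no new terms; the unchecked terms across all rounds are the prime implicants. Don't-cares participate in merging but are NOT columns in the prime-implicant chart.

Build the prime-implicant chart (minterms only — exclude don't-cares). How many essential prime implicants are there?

size-2^0 implicants → 0000(✓)  0011(✓)  0100(✓)  0101(✓)  0111(✓)  1001(✓)  1010(✓)  1101(✓)  1110(✓)  1111(✓)
size-2^1 implicants → -101(✓)  -111(✓)  0-00  0-11  01-1(✓)  010-  1-01  1-10  11-1(✓)  111-
size-2^2 implicants → -1-1
Unchecked terms (primes): -1-1, 0-00, 0-11, 010-, 1-01, 1-10, 111-
Minterm coverage:
  m3 ⊆ 0-11 [E]
  m4 ⊆ 0-00,010-
  m7 ⊆ -1-1,0-11
  m9 ⊆ 1-01 [E]
  m10 ⊆ 1-10 [E]
  m14 ⊆ 1-10,111-
  m15 ⊆ -1-1,111-
E = {0-11, 1-01, 1-10}

3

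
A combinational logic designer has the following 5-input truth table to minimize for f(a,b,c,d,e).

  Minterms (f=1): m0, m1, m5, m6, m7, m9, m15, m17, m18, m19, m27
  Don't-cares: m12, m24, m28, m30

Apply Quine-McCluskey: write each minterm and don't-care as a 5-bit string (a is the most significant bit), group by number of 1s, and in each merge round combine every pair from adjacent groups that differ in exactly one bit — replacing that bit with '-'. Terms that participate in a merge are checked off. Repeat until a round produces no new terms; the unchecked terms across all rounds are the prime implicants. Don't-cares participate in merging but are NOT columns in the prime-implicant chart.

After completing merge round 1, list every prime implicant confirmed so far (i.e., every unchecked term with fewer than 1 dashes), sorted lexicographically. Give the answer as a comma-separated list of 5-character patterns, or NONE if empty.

NONE

[col 0] 00000*, 00001*, 00101*, 00110*, 00111*, 01001*, 01100*, 01111*, 10001*, 10010*, 10011*, 11000*, 11011*, 11100*, 11110*
[col 1] -0001, -1100, 0-001, 0-111, 00-01, 0000-, 001-1, 0011-, 1-011, 100-1, 1001-, 11-00, 111-0
Prime implicants: -0001, -1100, 0-001, 0-111, 00-01, 0000-, 001-1, 0011-, 1-011, 100-1, 1001-, 11-00, 111-0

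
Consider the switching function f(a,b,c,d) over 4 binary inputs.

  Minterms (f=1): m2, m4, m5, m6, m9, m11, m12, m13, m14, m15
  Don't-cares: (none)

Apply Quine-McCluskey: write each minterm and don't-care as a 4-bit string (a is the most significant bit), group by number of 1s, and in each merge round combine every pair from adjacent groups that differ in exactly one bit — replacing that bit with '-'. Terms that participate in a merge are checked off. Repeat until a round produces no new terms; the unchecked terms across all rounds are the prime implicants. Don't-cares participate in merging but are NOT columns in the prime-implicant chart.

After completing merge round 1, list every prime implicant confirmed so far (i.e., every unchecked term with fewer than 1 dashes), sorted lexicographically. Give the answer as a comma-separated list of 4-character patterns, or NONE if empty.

NONE

Round 0: 0010✓ 0100✓ 0101✓ 0110✓ 1001✓ 1011✓ 1100✓ 1101✓ 1110✓ 1111✓
Round 1: -100✓ -101✓ -110✓ 0-10 01-0✓ 010-✓ 1-01✓ 1-11✓ 10-1✓ 11-0✓ 11-1✓ 110-✓ 111-✓
Round 2: -1-0 -10- 1--1 11--
PIs = {-1-0, -10-, 0-10, 1--1, 11--}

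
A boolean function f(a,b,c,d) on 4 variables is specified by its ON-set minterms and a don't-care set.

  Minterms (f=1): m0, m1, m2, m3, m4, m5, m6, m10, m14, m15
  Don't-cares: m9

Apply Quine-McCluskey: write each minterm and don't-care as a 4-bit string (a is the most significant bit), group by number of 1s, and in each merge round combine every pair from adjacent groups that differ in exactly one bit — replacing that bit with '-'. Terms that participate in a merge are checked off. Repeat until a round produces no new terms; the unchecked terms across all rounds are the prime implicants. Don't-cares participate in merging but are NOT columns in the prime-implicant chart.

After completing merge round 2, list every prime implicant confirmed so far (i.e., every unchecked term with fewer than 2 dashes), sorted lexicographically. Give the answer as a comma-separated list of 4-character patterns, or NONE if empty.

-001, 111-

[col 0] 0000*, 0001*, 0010*, 0011*, 0100*, 0101*, 0110*, 1001*, 1010*, 1110*, 1111*
[col 1] -001, -010*, -110*, 0-00*, 0-01*, 0-10*, 00-0*, 00-1*, 000-*, 001-*, 01-0*, 010-*, 1-10*, 111-
[col 2] --10, 0--0, 0-0-, 00--
Prime implicants: --10, -001, 0--0, 0-0-, 00--, 111-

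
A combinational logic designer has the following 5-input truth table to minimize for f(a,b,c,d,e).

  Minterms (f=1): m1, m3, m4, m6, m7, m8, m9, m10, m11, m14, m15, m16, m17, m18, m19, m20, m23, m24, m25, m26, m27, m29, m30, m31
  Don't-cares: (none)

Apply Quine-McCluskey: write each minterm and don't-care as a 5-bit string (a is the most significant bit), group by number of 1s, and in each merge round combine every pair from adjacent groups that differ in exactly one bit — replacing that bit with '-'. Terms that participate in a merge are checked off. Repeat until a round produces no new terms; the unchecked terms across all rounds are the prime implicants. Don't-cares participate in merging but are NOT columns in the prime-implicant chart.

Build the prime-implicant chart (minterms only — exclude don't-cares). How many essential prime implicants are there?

6

size-2^0 implicants → 00001(✓)  00011(✓)  00100(✓)  00110(✓)  00111(✓)  01000(✓)  01001(✓)  01010(✓)  01011(✓)  01110(✓)  01111(✓)  10000(✓)  10001(✓)  10010(✓)  10011(✓)  10100(✓)  10111(✓)  11000(✓)  11001(✓)  11010(✓)  11011(✓)  11101(✓)  11110(✓)  11111(✓)
size-2^1 implicants → -0001(✓)  -0011(✓)  -0100  -0111(✓)  -1000(✓)  -1001(✓)  -1010(✓)  -1011(✓)  -1110(✓)  -1111(✓)  0-001(✓)  0-011(✓)  0-110(✓)  0-111(✓)  00-11(✓)  000-1(✓)  001-0  0011-(✓)  01-10(✓)  01-11(✓)  010-0(✓)  010-1(✓)  0100-(✓)  0101-(✓)  0111-(✓)  1-000(✓)  1-001(✓)  1-010(✓)  1-011(✓)  1-111(✓)  10-00  10-11(✓)  100-0(✓)  100-1(✓)  1000-(✓)  1001-(✓)  11-01(✓)  11-10(✓)  11-11(✓)  110-0(✓)  110-1(✓)  1100-(✓)  1101-(✓)  111-1(✓)  1111-(✓)
size-2^2 implicants → --001(✓)  --011(✓)  --111(✓)  -0-11(✓)  -00-1(✓)  -1-10(✓)  -1-11(✓)  -10-0(✓)  -10-1(✓)  -100-(✓)  -101-(✓)  -111-(✓)  0--11(✓)  0-0-1(✓)  0-11-  01-1-(✓)  010--(✓)  1--11(✓)  1-0-0(✓)  1-0-1(✓)  1-00-(✓)  1-01-(✓)  100--(✓)  11--1  11-1-(✓)  110--(✓)
size-2^3 implicants → ---11  --0-1  -1-1-  -10--  1-0--
Unchecked terms (primes): ---11, --0-1, -0100, -1-1-, -10--, 0-11-, 001-0, 1-0--, 10-00, 11--1
Minterm coverage:
  m1 ⊆ --0-1 [E]
  m3 ⊆ ---11,--0-1
  m4 ⊆ -0100,001-0
  m6 ⊆ 0-11-,001-0
  m7 ⊆ ---11,0-11-
  m8 ⊆ -10-- [E]
  m9 ⊆ --0-1,-10--
  m10 ⊆ -1-1-,-10--
  m11 ⊆ ---11,--0-1,-1-1-,-10--
  m14 ⊆ -1-1-,0-11-
  m15 ⊆ ---11,-1-1-,0-11-
  m16 ⊆ 1-0--,10-00
  m17 ⊆ --0-1,1-0--
  m18 ⊆ 1-0-- [E]
  m19 ⊆ ---11,--0-1,1-0--
  m20 ⊆ -0100,10-00
  m23 ⊆ ---11 [E]
  m24 ⊆ -10--,1-0--
  m25 ⊆ --0-1,-10--,1-0--,11--1
  m26 ⊆ -1-1-,-10--,1-0--
  m27 ⊆ ---11,--0-1,-1-1-,-10--,1-0--,11--1
  m29 ⊆ 11--1 [E]
  m30 ⊆ -1-1- [E]
  m31 ⊆ ---11,-1-1-,11--1
E = {---11, --0-1, -1-1-, -10--, 1-0--, 11--1}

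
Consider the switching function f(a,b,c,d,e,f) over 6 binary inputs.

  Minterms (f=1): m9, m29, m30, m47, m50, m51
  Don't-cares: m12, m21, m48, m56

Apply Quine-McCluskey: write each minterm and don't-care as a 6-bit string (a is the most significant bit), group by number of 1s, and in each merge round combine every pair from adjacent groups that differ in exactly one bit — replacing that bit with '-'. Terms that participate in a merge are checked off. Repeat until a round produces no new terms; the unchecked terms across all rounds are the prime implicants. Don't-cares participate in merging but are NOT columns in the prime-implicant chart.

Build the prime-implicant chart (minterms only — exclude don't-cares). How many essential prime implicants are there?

5

Round 0: 001001 001100 010101✓ 011101✓ 011110 101111 110000✓ 110010✓ 110011✓ 111000✓
Round 1: 01-101 11-000 1100-0 11001-
PIs = {001001, 001100, 01-101, 011110, 101111, 11-000, 1100-0, 11001-}
Coverage chart:
  m9: 001001 ←essential
  m29: 01-101 ←essential
  m30: 011110 ←essential
  m47: 101111 ←essential
  m50: 1100-0,11001-
  m51: 11001- ←essential
Essential: 001001, 01-101, 011110, 101111, 11001-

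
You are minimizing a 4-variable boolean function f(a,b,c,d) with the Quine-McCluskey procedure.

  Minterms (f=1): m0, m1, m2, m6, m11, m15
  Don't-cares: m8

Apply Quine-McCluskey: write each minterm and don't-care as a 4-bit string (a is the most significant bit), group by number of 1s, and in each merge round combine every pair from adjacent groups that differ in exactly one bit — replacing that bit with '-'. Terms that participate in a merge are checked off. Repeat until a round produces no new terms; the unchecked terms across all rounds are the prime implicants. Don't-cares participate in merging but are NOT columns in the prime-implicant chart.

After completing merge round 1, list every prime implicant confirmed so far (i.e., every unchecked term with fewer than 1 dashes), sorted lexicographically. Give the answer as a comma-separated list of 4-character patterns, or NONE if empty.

NONE

Round 0: 0000✓ 0001✓ 0010✓ 0110✓ 1000✓ 1011✓ 1111✓
Round 1: -000 0-10 00-0 000- 1-11
PIs = {-000, 0-10, 00-0, 000-, 1-11}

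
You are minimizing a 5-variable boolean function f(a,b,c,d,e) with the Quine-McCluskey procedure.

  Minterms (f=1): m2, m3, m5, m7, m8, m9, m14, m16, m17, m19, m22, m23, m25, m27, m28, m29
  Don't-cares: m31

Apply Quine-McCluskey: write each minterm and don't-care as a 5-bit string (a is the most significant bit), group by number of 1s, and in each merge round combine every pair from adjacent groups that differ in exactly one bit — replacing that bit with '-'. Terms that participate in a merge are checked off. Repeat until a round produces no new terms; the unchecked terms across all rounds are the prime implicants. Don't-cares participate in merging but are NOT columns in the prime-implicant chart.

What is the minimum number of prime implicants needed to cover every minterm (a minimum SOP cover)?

8

[col 0] 00010*, 00011*, 00101*, 00111*, 01000*, 01001*, 01110, 10000*, 10001*, 10011*, 10110*, 10111*, 11001*, 11011*, 11100*, 11101*, 11111*
[col 1] -0011*, -0111*, -1001, 00-11*, 0001-, 001-1, 0100-, 1-001*, 1-011*, 1-111*, 10-11*, 100-1*, 1000-, 1011-, 11-01*, 11-11*, 110-1*, 111-1*, 1110-
[col 2] -0-11, 1--11, 1-0-1, 11--1
Prime implicants: -0-11, -1001, 0001-, 001-1, 0100-, 01110, 1--11, 1-0-1, 1000-, 1011-, 11--1, 1110-
PI chart (minterm → PIs covering it):
  2 | 0001-  (sole → essential)
  3 | -0-11,0001-
  5 | 001-1  (sole → essential)
  7 | -0-11,001-1
  8 | 0100-  (sole → essential)
  9 | -1001,0100-
  14 | 01110  (sole → essential)
  16 | 1000-  (sole → essential)
  17 | 1-0-1,1000-
  19 | -0-11,1--11,1-0-1
  22 | 1011-  (sole → essential)
  23 | -0-11,1--11,1011-
  25 | -1001,1-0-1,11--1
  27 | 1--11,1-0-1,11--1
  28 | 1110-  (sole → essential)
  29 | 11--1,1110-
Essential prime implicants: 0001-, 001-1, 0100-, 01110, 1000-, 1011-, 1110-
Petrick residual → 1-0-1
Minimum SOP uses 8 PIs: a'b'c'd + a'b'ce + a'bc'd' + a'bcde' + ac'e + ab'c'd' + ab'cd + abcd'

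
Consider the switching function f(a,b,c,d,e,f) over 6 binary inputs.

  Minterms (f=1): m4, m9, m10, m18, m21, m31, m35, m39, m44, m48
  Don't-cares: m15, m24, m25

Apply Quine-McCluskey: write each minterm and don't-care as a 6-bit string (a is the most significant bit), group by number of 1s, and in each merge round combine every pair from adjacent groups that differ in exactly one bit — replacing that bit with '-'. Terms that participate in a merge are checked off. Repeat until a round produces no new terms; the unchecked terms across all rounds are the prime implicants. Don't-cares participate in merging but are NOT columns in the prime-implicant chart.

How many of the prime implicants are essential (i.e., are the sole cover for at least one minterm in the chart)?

9

[col 0] 000100, 001001*, 001010, 001111*, 010010, 010101, 011000*, 011001*, 011111*, 100011*, 100111*, 101100, 110000
[col 1] 0-1001, 0-1111, 01100-, 100-11
Prime implicants: 0-1001, 0-1111, 000100, 001010, 010010, 010101, 01100-, 100-11, 101100, 110000
PI chart (minterm → PIs covering it):
  4 | 000100  (sole → essential)
  9 | 0-1001  (sole → essential)
  10 | 001010  (sole → essential)
  18 | 010010  (sole → essential)
  21 | 010101  (sole → essential)
  31 | 0-1111  (sole → essential)
  35 | 100-11  (sole → essential)
  39 | 100-11  (sole → essential)
  44 | 101100  (sole → essential)
  48 | 110000  (sole → essential)
Essential prime implicants: 0-1001, 0-1111, 000100, 001010, 010010, 010101, 100-11, 101100, 110000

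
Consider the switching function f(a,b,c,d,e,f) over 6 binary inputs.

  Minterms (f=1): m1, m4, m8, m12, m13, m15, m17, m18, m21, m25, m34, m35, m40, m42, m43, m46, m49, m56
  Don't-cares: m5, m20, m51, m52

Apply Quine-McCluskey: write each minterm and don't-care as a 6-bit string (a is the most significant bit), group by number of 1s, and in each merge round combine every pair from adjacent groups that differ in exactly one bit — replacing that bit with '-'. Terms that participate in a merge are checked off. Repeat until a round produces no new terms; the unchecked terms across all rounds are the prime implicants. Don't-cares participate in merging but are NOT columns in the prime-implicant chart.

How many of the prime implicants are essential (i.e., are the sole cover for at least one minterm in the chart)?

[col 0] 000001*, 000100*, 000101*, 001000*, 001100*, 001101*, 001111*, 010001*, 010010, 010100*, 010101*, 011001*, 100010*, 100011*, 101000*, 101010*, 101011*, 101110*, 110001*, 110011*, 110100*, 111000*
[col 1] -01000, -10001, -10100, 0-0001*, 0-0100*, 0-0101*, 00-100*, 00-101*, 000-01*, 00010-*, 001-00, 0011-1, 00110-*, 01-001, 010-01*, 01010-*, 1-0011, 1-1000, 10-010*, 10-011*, 10001-*, 101-10, 1010-0, 10101-*, 1100-1
[col 2] 0-0-01, 0-010-, 00-10-, 10-01-
Prime implicants: -01000, -10001, -10100, 0-0-01, 0-010-, 00-10-, 001-00, 0011-1, 01-001, 010010, 1-0011, 1-1000, 10-01-, 101-10, 1010-0, 1100-1
PI chart (minterm → PIs covering it):
  1 | 0-0-01  (sole → essential)
  4 | 0-010-,00-10-
  8 | -01000,001-00
  12 | 00-10-,001-00
  13 | 00-10-,0011-1
  15 | 0011-1  (sole → essential)
  17 | -10001,0-0-01,01-001
  18 | 010010  (sole → essential)
  21 | 0-0-01,0-010-
  25 | 01-001  (sole → essential)
  34 | 10-01-  (sole → essential)
  35 | 1-0011,10-01-
  40 | -01000,1-1000,1010-0
  42 | 10-01-,101-10,1010-0
  43 | 10-01-  (sole → essential)
  46 | 101-10  (sole → essential)
  49 | -10001,1100-1
  56 | 1-1000  (sole → essential)
Essential prime implicants: 0-0-01, 0011-1, 01-001, 010010, 1-1000, 10-01-, 101-10

7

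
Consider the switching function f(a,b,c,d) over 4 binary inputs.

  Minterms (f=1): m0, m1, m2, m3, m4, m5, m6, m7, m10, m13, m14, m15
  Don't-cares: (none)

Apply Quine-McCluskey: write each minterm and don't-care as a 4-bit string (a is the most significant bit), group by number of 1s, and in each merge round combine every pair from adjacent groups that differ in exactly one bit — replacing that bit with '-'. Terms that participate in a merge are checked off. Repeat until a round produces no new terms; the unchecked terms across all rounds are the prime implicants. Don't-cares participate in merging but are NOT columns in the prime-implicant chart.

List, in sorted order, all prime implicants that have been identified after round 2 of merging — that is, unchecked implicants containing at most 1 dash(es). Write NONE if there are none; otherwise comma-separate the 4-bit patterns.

NONE

[col 0] 0000*, 0001*, 0010*, 0011*, 0100*, 0101*, 0110*, 0111*, 1010*, 1101*, 1110*, 1111*
[col 1] -010*, -101*, -110*, -111*, 0-00*, 0-01*, 0-10*, 0-11*, 00-0*, 00-1*, 000-*, 001-*, 01-0*, 01-1*, 010-*, 011-*, 1-10*, 11-1*, 111-*
[col 2] --10, -1-1, -11-, 0--0*, 0--1*, 0-0-*, 0-1-*, 00--*, 01--*
[col 3] 0---
Prime implicants: --10, -1-1, -11-, 0---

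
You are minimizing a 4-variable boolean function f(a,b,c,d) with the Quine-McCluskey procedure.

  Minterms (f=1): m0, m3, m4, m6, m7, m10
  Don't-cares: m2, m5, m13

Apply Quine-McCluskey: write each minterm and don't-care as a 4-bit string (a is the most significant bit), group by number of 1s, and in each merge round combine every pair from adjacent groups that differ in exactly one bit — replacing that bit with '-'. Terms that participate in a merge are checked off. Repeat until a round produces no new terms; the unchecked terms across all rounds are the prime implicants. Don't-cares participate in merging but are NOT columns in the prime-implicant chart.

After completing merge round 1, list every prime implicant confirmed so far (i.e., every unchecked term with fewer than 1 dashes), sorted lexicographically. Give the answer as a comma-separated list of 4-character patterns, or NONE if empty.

NONE

[col 0] 0000*, 0010*, 0011*, 0100*, 0101*, 0110*, 0111*, 1010*, 1101*
[col 1] -010, -101, 0-00*, 0-10*, 0-11*, 00-0*, 001-*, 01-0*, 01-1*, 010-*, 011-*
[col 2] 0--0, 0-1-, 01--
Prime implicants: -010, -101, 0--0, 0-1-, 01--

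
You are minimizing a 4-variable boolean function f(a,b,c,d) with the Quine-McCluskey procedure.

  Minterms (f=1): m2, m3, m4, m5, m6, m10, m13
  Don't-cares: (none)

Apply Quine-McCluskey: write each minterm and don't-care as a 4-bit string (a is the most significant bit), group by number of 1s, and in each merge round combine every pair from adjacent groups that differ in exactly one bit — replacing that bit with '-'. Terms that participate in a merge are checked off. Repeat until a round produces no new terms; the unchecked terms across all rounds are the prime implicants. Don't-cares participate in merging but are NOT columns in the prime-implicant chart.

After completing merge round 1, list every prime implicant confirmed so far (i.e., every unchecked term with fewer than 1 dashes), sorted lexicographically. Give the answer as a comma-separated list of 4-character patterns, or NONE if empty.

[col 0] 0010*, 0011*, 0100*, 0101*, 0110*, 1010*, 1101*
[col 1] -010, -101, 0-10, 001-, 01-0, 010-
Prime implicants: -010, -101, 0-10, 001-, 01-0, 010-

NONE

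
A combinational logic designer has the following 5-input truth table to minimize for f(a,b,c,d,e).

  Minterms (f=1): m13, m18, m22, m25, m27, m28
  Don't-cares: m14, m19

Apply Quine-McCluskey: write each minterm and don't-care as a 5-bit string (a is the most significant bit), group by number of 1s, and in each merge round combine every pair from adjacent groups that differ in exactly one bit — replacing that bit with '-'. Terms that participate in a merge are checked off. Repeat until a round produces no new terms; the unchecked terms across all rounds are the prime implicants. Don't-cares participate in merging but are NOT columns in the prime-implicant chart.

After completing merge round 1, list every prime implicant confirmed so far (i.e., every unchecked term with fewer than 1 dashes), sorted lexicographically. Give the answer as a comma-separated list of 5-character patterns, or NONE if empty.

size-2^0 implicants → 01101  01110  10010(✓)  10011(✓)  10110(✓)  11001(✓)  11011(✓)  11100
size-2^1 implicants → 1-011  10-10  1001-  110-1
Unchecked terms (primes): 01101, 01110, 1-011, 10-10, 1001-, 110-1, 11100

01101, 01110, 11100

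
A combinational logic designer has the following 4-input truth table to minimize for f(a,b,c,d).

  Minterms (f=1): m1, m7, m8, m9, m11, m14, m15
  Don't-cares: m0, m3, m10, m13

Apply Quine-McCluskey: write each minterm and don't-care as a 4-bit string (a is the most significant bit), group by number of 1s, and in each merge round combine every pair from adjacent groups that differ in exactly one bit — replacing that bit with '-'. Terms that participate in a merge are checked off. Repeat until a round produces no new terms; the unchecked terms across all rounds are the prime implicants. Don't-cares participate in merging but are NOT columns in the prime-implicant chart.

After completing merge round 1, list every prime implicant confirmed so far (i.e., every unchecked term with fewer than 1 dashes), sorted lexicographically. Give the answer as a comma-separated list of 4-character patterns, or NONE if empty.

[col 0] 0000*, 0001*, 0011*, 0111*, 1000*, 1001*, 1010*, 1011*, 1101*, 1110*, 1111*
[col 1] -000*, -001*, -011*, -111*, 0-11*, 00-1*, 000-*, 1-01*, 1-10*, 1-11*, 10-0*, 10-1*, 100-*, 101-*, 11-1*, 111-*
[col 2] --11, -0-1, -00-, 1--1, 1-1-, 10--
Prime implicants: --11, -0-1, -00-, 1--1, 1-1-, 10--

NONE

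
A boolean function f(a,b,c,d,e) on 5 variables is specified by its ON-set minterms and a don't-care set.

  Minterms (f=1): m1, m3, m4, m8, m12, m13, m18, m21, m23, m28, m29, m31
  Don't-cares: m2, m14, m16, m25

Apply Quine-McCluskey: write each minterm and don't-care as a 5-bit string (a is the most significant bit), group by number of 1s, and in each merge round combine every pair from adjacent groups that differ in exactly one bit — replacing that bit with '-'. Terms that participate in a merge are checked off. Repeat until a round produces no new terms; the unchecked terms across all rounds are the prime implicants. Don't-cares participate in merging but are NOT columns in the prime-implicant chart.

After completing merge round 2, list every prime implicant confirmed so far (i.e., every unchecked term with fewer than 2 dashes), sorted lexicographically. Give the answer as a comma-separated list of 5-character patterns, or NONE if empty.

[col 0] 00001*, 00010*, 00011*, 00100*, 01000*, 01100*, 01101*, 01110*, 10000*, 10010*, 10101*, 10111*, 11001*, 11100*, 11101*, 11111*
[col 1] -0010, -1100*, -1101*, 0-100, 000-1, 0001-, 01-00, 011-0, 0110-*, 1-101*, 1-111*, 100-0, 101-1*, 11-01, 111-1*, 1110-*
[col 2] -110-, 1-1-1
Prime implicants: -0010, -110-, 0-100, 000-1, 0001-, 01-00, 011-0, 1-1-1, 100-0, 11-01

-0010, 0-100, 000-1, 0001-, 01-00, 011-0, 100-0, 11-01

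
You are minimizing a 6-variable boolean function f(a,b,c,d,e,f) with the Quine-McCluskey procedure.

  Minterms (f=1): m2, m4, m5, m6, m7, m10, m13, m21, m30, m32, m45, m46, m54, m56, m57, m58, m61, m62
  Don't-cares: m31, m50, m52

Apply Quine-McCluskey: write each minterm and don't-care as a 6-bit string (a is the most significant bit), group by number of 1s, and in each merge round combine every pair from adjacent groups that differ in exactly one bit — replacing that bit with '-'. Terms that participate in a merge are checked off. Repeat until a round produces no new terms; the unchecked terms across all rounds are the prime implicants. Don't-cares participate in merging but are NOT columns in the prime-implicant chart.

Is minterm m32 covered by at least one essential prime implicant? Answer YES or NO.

YES

[col 0] 000010*, 000100*, 000101*, 000110*, 000111*, 001010*, 001101*, 010101*, 011110*, 011111*, 100000, 101101*, 101110*, 110010*, 110100*, 110110*, 111000*, 111001*, 111010*, 111101*, 111110*
[col 1] -01101, -11110, 0-0101, 00-010, 00-101, 000-10, 0001-0*, 0001-1*, 00010-*, 00011-*, 01111-, 1-1101, 1-1110, 11-010*, 11-110*, 110-10*, 1101-0, 111-01, 111-10*, 1110-0, 11100-
[col 2] 0001--, 11--10
Prime implicants: -01101, -11110, 0-0101, 00-010, 00-101, 000-10, 0001--, 01111-, 1-1101, 1-1110, 100000, 11--10, 1101-0, 111-01, 1110-0, 11100-
PI chart (minterm → PIs covering it):
  2 | 00-010,000-10
  4 | 0001--  (sole → essential)
  5 | 0-0101,00-101,0001--
  6 | 000-10,0001--
  7 | 0001--  (sole → essential)
  10 | 00-010  (sole → essential)
  13 | -01101,00-101
  21 | 0-0101  (sole → essential)
  30 | -11110,01111-
  32 | 100000  (sole → essential)
  45 | -01101,1-1101
  46 | 1-1110  (sole → essential)
  54 | 11--10,1101-0
  56 | 1110-0,11100-
  57 | 111-01,11100-
  58 | 11--10,1110-0
  61 | 1-1101,111-01
  62 | -11110,1-1110,11--10
Essential prime implicants: 0-0101, 00-010, 0001--, 1-1110, 100000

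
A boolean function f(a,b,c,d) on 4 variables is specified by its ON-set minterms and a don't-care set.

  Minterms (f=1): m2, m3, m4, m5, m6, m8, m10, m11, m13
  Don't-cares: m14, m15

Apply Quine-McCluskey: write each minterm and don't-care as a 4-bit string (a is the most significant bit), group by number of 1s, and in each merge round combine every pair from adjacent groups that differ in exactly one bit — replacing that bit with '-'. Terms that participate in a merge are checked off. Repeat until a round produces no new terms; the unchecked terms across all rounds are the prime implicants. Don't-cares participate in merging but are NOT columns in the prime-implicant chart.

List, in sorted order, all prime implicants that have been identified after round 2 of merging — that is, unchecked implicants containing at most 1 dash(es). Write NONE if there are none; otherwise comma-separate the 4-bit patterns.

[col 0] 0010*, 0011*, 0100*, 0101*, 0110*, 1000*, 1010*, 1011*, 1101*, 1110*, 1111*
[col 1] -010*, -011*, -101, -110*, 0-10*, 001-*, 01-0, 010-, 1-10*, 1-11*, 10-0, 101-*, 11-1, 111-*
[col 2] --10, -01-, 1-1-
Prime implicants: --10, -01-, -101, 01-0, 010-, 1-1-, 10-0, 11-1

-101, 01-0, 010-, 10-0, 11-1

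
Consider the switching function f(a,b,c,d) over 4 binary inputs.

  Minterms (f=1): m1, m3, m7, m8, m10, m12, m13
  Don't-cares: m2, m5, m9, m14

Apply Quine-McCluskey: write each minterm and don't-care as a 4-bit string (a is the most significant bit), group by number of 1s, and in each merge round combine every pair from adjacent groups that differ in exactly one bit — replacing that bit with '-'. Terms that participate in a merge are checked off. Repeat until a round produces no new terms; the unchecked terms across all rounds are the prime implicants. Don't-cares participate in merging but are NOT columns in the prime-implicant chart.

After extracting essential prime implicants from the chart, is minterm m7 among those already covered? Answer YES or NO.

YES

[col 0] 0001*, 0010*, 0011*, 0101*, 0111*, 1000*, 1001*, 1010*, 1100*, 1101*, 1110*
[col 1] -001*, -010, -101*, 0-01*, 0-11*, 00-1*, 001-, 01-1*, 1-00*, 1-01*, 1-10*, 10-0*, 100-*, 11-0*, 110-*
[col 2] --01, 0--1, 1--0, 1-0-
Prime implicants: --01, -010, 0--1, 001-, 1--0, 1-0-
PI chart (minterm → PIs covering it):
  1 | --01,0--1
  3 | 0--1,001-
  7 | 0--1  (sole → essential)
  8 | 1--0,1-0-
  10 | -010,1--0
  12 | 1--0,1-0-
  13 | --01,1-0-
Essential prime implicants: 0--1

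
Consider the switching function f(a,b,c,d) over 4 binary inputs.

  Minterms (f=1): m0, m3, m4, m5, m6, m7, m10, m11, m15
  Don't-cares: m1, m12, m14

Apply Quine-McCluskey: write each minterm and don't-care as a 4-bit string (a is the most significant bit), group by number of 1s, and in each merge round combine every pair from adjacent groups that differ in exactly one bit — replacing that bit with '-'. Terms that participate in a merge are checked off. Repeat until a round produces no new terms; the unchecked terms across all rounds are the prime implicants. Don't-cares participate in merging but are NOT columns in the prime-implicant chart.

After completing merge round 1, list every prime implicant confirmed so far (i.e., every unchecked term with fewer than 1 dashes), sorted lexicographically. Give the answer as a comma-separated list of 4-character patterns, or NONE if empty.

NONE

size-2^0 implicants → 0000(✓)  0001(✓)  0011(✓)  0100(✓)  0101(✓)  0110(✓)  0111(✓)  1010(✓)  1011(✓)  1100(✓)  1110(✓)  1111(✓)
size-2^1 implicants → -011(✓)  -100(✓)  -110(✓)  -111(✓)  0-00(✓)  0-01(✓)  0-11(✓)  00-1(✓)  000-(✓)  01-0(✓)  01-1(✓)  010-(✓)  011-(✓)  1-10(✓)  1-11(✓)  101-(✓)  11-0(✓)  111-(✓)
size-2^2 implicants → --11  -1-0  -11-  0--1  0-0-  01--  1-1-
Unchecked terms (primes): --11, -1-0, -11-, 0--1, 0-0-, 01--, 1-1-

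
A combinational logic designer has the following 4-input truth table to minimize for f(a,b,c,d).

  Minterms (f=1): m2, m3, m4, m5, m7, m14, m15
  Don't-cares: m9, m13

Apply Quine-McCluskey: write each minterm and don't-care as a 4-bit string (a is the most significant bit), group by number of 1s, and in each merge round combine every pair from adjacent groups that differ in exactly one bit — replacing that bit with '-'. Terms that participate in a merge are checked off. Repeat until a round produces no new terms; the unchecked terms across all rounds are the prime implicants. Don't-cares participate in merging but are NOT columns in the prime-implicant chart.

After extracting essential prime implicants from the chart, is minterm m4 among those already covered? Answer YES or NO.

YES

[col 0] 0010*, 0011*, 0100*, 0101*, 0111*, 1001*, 1101*, 1110*, 1111*
[col 1] -101*, -111*, 0-11, 001-, 01-1*, 010-, 1-01, 11-1*, 111-
[col 2] -1-1
Prime implicants: -1-1, 0-11, 001-, 010-, 1-01, 111-
PI chart (minterm → PIs covering it):
  2 | 001-  (sole → essential)
  3 | 0-11,001-
  4 | 010-  (sole → essential)
  5 | -1-1,010-
  7 | -1-1,0-11
  14 | 111-  (sole → essential)
  15 | -1-1,111-
Essential prime implicants: 001-, 010-, 111-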